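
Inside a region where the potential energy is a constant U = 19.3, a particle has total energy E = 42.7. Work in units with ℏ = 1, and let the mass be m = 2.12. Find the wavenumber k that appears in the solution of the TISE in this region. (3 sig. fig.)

With E > U the solution is oscillatory, ψ ∝ e^{±ikx} with k = √(2m(E − U))/ℏ.
k = √(2 × 2.12 × 23.4) = 9.961.

k = 9.96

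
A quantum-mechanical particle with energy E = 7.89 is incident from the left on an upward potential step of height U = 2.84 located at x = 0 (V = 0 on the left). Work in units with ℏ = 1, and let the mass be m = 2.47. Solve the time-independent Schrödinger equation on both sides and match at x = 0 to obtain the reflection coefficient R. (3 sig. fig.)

R = 0.0123

On each side the TISE gives plane waves with k = √(2m(E − V))/ℏ: k₁ = √(2·2.47·7.89) = 6.243, k₂ = √(2·2.47·5.05) = 4.995.
Matching ψ and ψ′ at x = 0 gives r = (k₁ − k₂)/(k₁ + k₂), so R = r² = 0.01234 and T = 1 − R = 0.9877.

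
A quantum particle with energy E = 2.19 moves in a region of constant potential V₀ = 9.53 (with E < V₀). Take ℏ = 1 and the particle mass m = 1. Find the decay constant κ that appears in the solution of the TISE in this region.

Since E < V₀ the TISE in this region is ψ'' = κ²ψ with κ = √(2m(V₀ − E))/ℏ.
κ = √(2 × 1 × 7.34) = 3.831.

κ = 3.83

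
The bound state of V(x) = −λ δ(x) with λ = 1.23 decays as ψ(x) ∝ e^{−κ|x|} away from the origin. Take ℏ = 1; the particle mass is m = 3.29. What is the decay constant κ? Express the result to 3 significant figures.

κ = 4.05

Integrating the TISE across x = 0 gives the cusp condition ψ'(0⁺) − ψ'(0⁻) = −(2mλ/ℏ²)ψ(0).
With ψ ∝ e^{−κ|x|} this yields −2κ = −2mλ/ℏ², so κ = mλ/ℏ² = 4.047.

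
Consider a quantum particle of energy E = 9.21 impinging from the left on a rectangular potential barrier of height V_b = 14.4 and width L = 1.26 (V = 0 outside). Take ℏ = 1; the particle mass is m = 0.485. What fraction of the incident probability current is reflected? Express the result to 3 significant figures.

R = 0.987

E < V_b: inside the barrier ψ ∝ e^{±κx} with κ = √(2m(V_b − E))/ℏ = 2.244.
κL = 2.827, sinh(κL) = 8.419.
Matching ψ, ψ′ at both faces gives T = [1 + V_b² sinh²(κL) / (4E(V_b − E))]⁻¹ = 1/77.86 = 0.0128.
R = 1 − T = 0.987.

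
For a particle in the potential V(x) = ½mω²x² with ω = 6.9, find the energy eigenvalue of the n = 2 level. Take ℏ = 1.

The oscillator eigenvalues are E_n = ℏω(n + ½), so E_2 = 6.9 × 2.5 = 17.25.

E = 17.3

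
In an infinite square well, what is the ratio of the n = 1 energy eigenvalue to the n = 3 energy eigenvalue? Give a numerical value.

E_n = n²π²ℏ²/(2mL²) so the ratio is n₂²/n₁² = 1/9 = 0.111111.

0.111111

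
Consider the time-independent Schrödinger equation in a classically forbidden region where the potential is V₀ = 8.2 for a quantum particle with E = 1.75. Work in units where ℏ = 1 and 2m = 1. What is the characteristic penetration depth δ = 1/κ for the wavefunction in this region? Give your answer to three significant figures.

Since E < V₀ the TISE in this region is ψ'' = κ²ψ with κ = √(2m(V₀ − E))/ℏ.
κ = √(2 × 0.5 × 6.45) = 2.540. The penetration depth is δ = 1/κ = 0.394.

δ = 0.394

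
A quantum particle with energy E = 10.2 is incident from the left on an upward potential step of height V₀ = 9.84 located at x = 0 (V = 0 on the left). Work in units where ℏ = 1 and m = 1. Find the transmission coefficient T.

T = 0.533

The wavenumbers are k₁ = √(2mE)/ℏ = 4.517 on the left and k₂ = √(2m(E − V₀))/ℏ = 0.8485 on the right.
Continuity of ψ and ψ′ at the step yields the reflection amplitude r = (k₁ − k₂)/(k₁ + k₂) = 0.6837; thus R = |r|² = 0.4674, T = 0.5326.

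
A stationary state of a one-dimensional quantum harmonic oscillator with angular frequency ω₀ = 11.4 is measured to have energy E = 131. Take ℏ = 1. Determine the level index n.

Invert E_n = (n + ½)ℏω₀: n = E/ℏω₀ − ½ = 10.991, so n = 11.

n = 11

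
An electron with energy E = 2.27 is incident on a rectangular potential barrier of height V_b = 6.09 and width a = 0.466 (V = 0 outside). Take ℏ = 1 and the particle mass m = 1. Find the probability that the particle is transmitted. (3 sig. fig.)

E < V_b: inside the barrier ψ ∝ e^{±κx} with κ = √(2m(V_b − E))/ℏ = 2.764.
κa = 1.288, sinh(κa) = 1.675.
The exact tunnelling result is T⁻¹ = 1 + V_b² sinh²(κa) / [4E(V_b − E)] = 4.000, so T = 0.250.

T = 0.250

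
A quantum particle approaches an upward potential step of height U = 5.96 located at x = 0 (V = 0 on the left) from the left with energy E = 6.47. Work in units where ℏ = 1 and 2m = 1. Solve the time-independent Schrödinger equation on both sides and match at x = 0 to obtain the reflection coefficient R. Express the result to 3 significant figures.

R = 0.315

On each side the TISE gives plane waves with k = √(2m(E − V))/ℏ: k₁ = √(2·½·6.47) = 2.544, k₂ = √(2·½·0.51) = 0.7141.
Matching ψ and ψ′ at x = 0 gives r = (k₁ − k₂)/(k₁ + k₂), so R = r² = 0.3154 and T = 1 − R = 0.6846.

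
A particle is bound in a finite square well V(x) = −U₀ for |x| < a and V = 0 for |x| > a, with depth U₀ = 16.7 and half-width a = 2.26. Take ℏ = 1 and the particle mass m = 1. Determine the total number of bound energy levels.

N = 9

The dimensionless depth is z₀ = a√(2mU₀)/ℏ = 2.26 × √(33.40) = 13.06.
A new bound state (alternating even/odd) appears each time z₀ passes a multiple of π/2, so N = ⌊2z₀/π⌋ + 1 = ⌊8.315⌋ + 1 = 9.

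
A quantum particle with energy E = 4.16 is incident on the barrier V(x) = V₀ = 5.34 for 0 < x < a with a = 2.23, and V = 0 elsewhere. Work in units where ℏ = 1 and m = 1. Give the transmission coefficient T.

T = 0.00291

Since E < V₀ the interior solution is evanescent with decay constant κ = √(2m(V₀ − E))/ℏ = 1.536.
κa = 3.426, sinh(κa) = 15.36.
The exact tunnelling result is T⁻¹ = 1 + V₀² sinh²(κa) / [4E(V₀ − E)] = 343.5, so T = 0.00291.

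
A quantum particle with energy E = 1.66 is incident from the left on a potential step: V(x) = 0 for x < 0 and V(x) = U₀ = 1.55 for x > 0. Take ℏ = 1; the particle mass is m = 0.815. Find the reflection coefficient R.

R = 0.349

The wavenumbers are k₁ = √(2mE)/ℏ = 1.645 on the left and k₂ = √(2m(E − U₀))/ℏ = 0.4234 on the right.
Matching ψ and ψ′ at x = 0 gives r = (k₁ − k₂)/(k₁ + k₂), so R = r² = 0.3488 and T = 1 − R = 0.6512.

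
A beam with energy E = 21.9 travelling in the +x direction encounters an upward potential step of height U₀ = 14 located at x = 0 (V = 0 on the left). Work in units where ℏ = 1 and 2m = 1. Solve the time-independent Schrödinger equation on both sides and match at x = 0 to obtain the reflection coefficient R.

The wavenumbers are k₁ = √(2mE)/ℏ = 4.680 on the left and k₂ = √(2m(E − U₀))/ℏ = 2.811 on the right.
Continuity of ψ and ψ′ at the step yields the reflection amplitude r = (k₁ − k₂)/(k₁ + k₂) = 0.2495; thus R = |r|² = 0.06226, T = 0.9377.

R = 0.0623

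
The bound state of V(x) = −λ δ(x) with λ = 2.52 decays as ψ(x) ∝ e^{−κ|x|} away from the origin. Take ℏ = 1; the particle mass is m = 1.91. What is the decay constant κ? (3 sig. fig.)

Integrate −(ℏ²/2m)ψ'' − λδ(x)ψ = Eψ from −ε to +ε: the ψ'' term gives ψ'(0⁺) − ψ'(0⁻) and the δ term gives −(2mλ/ℏ²)ψ(0).
With ψ ∝ e^{−κ|x|} this yields −2κ = −2mλ/ℏ², so κ = mλ/ℏ² = 4.813.

κ = 4.81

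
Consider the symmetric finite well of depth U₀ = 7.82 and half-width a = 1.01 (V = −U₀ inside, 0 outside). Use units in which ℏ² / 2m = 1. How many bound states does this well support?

N = 2

Define the well-strength parameter z₀ = (a/ℏ)√(2mU₀) = 1.01 × √(2·0.5·7.82) = 2.824.
The even/odd transcendental equations gain one root per π/2 in z₀, giving N = 1 + ⌊2z₀/π⌋ = 1 + ⌊1.798⌋ = 2.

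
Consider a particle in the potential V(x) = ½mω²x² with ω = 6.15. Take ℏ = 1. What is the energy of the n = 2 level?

Using E_n = (n + ½)ℏω: E_2 = 2.5 × 6.15 = 15.38.

E = 15.4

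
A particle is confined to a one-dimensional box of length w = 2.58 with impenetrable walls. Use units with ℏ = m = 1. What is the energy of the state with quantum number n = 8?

E = 47.4

Requiring ψ(0) = ψ(w) = 0 quantises k = nπ/w, hence E_n = ℏ²k²/2m = n²π²ℏ²/(2mw²).
E_8 = 8² × π² / (2 × 1 × 2.58²) = 47.45.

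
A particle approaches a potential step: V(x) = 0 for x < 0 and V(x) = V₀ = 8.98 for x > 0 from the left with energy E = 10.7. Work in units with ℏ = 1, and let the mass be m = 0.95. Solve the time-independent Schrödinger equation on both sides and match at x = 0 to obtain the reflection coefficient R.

R = 0.183

On each side the TISE gives plane waves with k = √(2m(E − V))/ℏ: k₁ = √(2·0.95·10.7) = 4.509, k₂ = √(2·0.95·1.72) = 1.808.
Continuity of ψ and ψ′ at the step yields the reflection amplitude r = (k₁ − k₂)/(k₁ + k₂) = 0.4276; thus R = |r|² = 0.1829, T = 0.8171.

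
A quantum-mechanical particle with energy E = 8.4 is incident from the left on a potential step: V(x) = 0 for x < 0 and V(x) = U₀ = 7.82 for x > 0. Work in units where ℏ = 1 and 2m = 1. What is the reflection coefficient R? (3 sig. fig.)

R = 0.341

On each side the TISE gives plane waves with k = √(2m(E − V))/ℏ: k₁ = √(2·½·8.4) = 2.898, k₂ = √(2·½·0.58) = 0.7616.
Matching ψ and ψ′ at x = 0 gives r = (k₁ − k₂)/(k₁ + k₂), so R = r² = 0.3408 and T = 1 − R = 0.6592.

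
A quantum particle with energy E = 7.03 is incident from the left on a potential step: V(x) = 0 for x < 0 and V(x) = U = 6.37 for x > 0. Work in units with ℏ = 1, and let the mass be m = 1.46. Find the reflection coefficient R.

The wavenumbers are k₁ = √(2mE)/ℏ = 4.531 on the left and k₂ = √(2m(E − U))/ℏ = 1.388 on the right.
Matching ψ and ψ′ at x = 0 gives r = (k₁ − k₂)/(k₁ + k₂), so R = r² = 0.2819 and T = 1 − R = 0.7181.

R = 0.282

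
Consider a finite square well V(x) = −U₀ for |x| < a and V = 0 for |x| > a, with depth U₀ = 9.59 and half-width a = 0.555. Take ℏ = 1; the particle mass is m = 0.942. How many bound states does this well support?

The dimensionless depth is z₀ = a√(2mU₀)/ℏ = 0.555 × √(18.07) = 2.359.
A new bound state (alternating even/odd) appears each time z₀ passes a multiple of π/2, so N = ⌊2z₀/π⌋ + 1 = ⌊1.502⌋ + 1 = 2.

N = 2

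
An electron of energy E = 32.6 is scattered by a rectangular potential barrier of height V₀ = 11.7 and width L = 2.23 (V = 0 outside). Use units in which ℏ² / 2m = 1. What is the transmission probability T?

E > V₀: inside the barrier k₂ = √(2m(E − V₀))/ℏ = 4.572, k₂L = 10.19.
Matching at both interfaces gives T⁻¹ = 1 + V₀² sin²(k₂L) / [4E(E − V₀)] = 1.024, hence T = 0.976.

T = 0.976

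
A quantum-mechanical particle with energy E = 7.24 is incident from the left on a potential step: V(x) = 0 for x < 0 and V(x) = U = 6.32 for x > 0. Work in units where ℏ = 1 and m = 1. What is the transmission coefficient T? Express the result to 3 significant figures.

On each side the TISE gives plane waves with k = √(2m(E − V))/ℏ: k₁ = √(2·1·7.24) = 3.805, k₂ = √(2·1·0.92) = 1.356.
Matching ψ and ψ′ at x = 0 gives r = (k₁ − k₂)/(k₁ + k₂), so R = r² = 0.2251 and T = 1 − R = 0.7749.

T = 0.775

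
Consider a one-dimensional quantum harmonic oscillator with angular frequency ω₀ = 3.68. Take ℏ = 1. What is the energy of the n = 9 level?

E = 35.0

The oscillator eigenvalues are E_n = ℏω₀(n + ½), so E_9 = 3.68 × 9.5 = 34.96.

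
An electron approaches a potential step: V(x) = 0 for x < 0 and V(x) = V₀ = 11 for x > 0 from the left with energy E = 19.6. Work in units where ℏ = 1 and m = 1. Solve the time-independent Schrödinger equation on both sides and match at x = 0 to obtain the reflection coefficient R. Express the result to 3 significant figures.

R = 0.0412

The wavenumbers are k₁ = √(2mE)/ℏ = 6.261 on the left and k₂ = √(2m(E − V₀))/ℏ = 4.147 on the right.
Continuity of ψ and ψ′ at the step yields the reflection amplitude r = (k₁ − k₂)/(k₁ + k₂) = 0.2031; thus R = |r|² = 0.04124, T = 0.9588.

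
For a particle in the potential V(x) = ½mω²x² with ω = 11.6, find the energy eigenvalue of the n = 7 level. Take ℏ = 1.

The oscillator eigenvalues are E_n = ℏω(n + ½), so E_7 = 11.6 × 7.5 = 87.00.

E = 87.0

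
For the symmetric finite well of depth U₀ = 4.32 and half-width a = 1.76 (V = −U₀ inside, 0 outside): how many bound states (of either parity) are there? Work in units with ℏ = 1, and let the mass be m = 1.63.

N = 5

The dimensionless depth is z₀ = a√(2mU₀)/ℏ = 1.76 × √(14.08) = 6.605.
A new bound state (alternating even/odd) appears each time z₀ passes a multiple of π/2, so N = ⌊2z₀/π⌋ + 1 = ⌊4.205⌋ + 1 = 5.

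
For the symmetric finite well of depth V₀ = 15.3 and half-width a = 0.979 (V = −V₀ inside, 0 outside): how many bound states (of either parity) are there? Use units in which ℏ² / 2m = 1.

The dimensionless depth is z₀ = a√(2mV₀)/ℏ = 0.979 × √(15.30) = 3.829.
A new bound state (alternating even/odd) appears each time z₀ passes a multiple of π/2, so N = ⌊2z₀/π⌋ + 1 = ⌊2.438⌋ + 1 = 3.

N = 3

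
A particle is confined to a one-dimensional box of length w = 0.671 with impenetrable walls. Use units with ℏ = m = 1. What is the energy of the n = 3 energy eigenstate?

E = 98.6

Requiring ψ(0) = ψ(w) = 0 quantises k = nπ/w, hence E_n = ℏ²k²/2m = n²π²ℏ²/(2mw²).
E_3 = 3² × π² / (2 × 1 × 0.671²) = 98.64.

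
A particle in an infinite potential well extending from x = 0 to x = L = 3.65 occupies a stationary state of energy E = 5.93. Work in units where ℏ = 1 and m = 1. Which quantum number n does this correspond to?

n = 4

From E_n = n²π²ℏ²/(2mL²) invert to n = √(2mL²E)/(πℏ).
n = (3.65/π) × √(2 × 1 × 5.93) = 4.001 → n = 4.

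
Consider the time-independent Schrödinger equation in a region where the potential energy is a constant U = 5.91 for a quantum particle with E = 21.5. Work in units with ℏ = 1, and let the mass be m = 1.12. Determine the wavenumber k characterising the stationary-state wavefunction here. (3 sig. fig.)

k = 5.91

With E > U the solution is oscillatory, ψ ∝ e^{±ikx} with k = √(2m(E − U))/ℏ.
k = √(2 × 1.12 × 15.59) = 5.909.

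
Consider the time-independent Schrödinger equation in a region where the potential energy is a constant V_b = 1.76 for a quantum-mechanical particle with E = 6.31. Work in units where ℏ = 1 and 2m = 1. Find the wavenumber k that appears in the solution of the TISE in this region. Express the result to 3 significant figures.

With E > V_b the solution is oscillatory, ψ ∝ e^{±ikx} with k = √(2m(E − V_b))/ℏ.
k = √(2 × 0.5 × 4.55) = 2.133.

k = 2.13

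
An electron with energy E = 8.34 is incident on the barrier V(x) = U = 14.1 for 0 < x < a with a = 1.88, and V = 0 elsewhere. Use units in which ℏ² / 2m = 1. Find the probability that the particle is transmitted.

Since E < U the interior solution is evanescent with decay constant κ = √(2m(U − E))/ℏ = 2.400.
κa = 4.512, sinh(κa) = 45.55.
Matching ψ, ψ′ at both faces gives T = [1 + U² sinh²(κa) / (4E(U − E))]⁻¹ = 1/2147 = 0.000466.

T = 0.000466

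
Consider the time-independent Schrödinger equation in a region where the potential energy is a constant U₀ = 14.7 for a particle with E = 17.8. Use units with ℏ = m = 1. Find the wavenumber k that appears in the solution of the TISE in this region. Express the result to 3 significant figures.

With E > U₀ the solution is oscillatory, ψ ∝ e^{±ikx} with k = √(2m(E − U₀))/ℏ.
k = √(2 × 1 × 3.1) = 2.490.

k = 2.49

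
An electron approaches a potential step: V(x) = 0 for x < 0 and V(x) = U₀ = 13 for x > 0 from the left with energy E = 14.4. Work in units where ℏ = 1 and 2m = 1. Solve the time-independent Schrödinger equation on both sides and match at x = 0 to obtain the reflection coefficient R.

On each side the TISE gives plane waves with k = √(2m(E − V))/ℏ: k₁ = √(2·½·14.4) = 3.795, k₂ = √(2·½·1.4) = 1.183.
Matching ψ and ψ′ at x = 0 gives r = (k₁ − k₂)/(k₁ + k₂), so R = r² = 0.2752 and T = 1 − R = 0.7248.

R = 0.275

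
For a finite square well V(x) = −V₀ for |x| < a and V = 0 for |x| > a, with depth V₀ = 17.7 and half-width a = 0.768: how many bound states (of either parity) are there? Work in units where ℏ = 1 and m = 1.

Define the well-strength parameter z₀ = (a/ℏ)√(2mV₀) = 0.768 × √(2·1·17.7) = 4.569.
A new bound state (alternating even/odd) appears each time z₀ passes a multiple of π/2, so N = ⌊2z₀/π⌋ + 1 = ⌊2.909⌋ + 1 = 3.

N = 3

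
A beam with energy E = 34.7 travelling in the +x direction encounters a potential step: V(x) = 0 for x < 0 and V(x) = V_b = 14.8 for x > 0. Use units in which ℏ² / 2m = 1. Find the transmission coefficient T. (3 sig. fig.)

T = 0.981

On each side the TISE gives plane waves with k = √(2m(E − V))/ℏ: k₁ = √(2·½·34.7) = 5.891, k₂ = √(2·½·19.9) = 4.461.
Continuity of ψ and ψ′ at the step yields the reflection amplitude r = (k₁ − k₂)/(k₁ + k₂) = 0.1381; thus R = |r|² = 0.01908, T = 0.9809.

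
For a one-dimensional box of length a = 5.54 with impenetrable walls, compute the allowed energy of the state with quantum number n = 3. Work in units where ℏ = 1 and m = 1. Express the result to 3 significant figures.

Requiring ψ(0) = ψ(a) = 0 quantises k = nπ/a, hence E_n = ℏ²k²/2m = n²π²ℏ²/(2ma²).
E_3 = 3² × π² / (2 × 1 × 5.54²) = 1.447.

E = 1.45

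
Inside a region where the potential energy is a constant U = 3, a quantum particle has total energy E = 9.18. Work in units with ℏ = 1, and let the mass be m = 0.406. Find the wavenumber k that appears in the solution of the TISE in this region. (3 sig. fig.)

k = 2.24

With E > U the solution is oscillatory, ψ ∝ e^{±ikx} with k = √(2m(E − U))/ℏ.
k = √(2 × 0.406 × 6.18) = 2.240.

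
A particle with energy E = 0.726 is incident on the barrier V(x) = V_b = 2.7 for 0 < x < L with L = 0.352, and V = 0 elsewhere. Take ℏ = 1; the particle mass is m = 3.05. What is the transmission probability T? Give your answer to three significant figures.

E < V_b: inside the barrier ψ ∝ e^{±κx} with κ = √(2m(V_b − E))/ℏ = 3.470.
κL = 1.221, sinh(κL) = 1.549.
Matching ψ, ψ′ at both faces gives T = [1 + V_b² sinh²(κL) / (4E(V_b − E))]⁻¹ = 1/4.050 = 0.247.

T = 0.247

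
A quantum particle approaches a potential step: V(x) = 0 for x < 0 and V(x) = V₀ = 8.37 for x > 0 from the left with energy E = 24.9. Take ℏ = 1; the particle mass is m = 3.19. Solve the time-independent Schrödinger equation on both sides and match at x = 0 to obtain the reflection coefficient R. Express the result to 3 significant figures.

R = 0.0104

On each side the TISE gives plane waves with k = √(2m(E − V))/ℏ: k₁ = √(2·3.19·24.9) = 12.60, k₂ = √(2·3.19·16.53) = 10.27.
Continuity of ψ and ψ′ at the step yields the reflection amplitude r = (k₁ − k₂)/(k₁ + k₂) = 0.1021; thus R = |r|² = 0.01042, T = 0.9896.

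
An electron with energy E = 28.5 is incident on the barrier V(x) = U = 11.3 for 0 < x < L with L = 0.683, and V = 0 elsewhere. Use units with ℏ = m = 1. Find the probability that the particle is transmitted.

T = 0.964

Above the barrier the interior wavenumber is k₂ = √(2m(E − U))/ℏ = 5.865, giving phase k₂L = 4.006.
T = [1 + U² sin²(k₂L) / (4E(E − U))]⁻¹ = 1/1.038 = 0.964.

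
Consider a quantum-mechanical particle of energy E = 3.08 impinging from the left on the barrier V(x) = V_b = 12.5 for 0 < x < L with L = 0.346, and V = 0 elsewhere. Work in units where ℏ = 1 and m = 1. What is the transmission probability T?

Since E < V_b the interior solution is evanescent with decay constant κ = √(2m(V_b − E))/ℏ = 4.341.
κL = 1.502, sinh(κL) = 2.134.
Matching ψ, ψ′ at both faces gives T = [1 + V_b² sinh²(κL) / (4E(V_b − E))]⁻¹ = 1/7.129 = 0.140.

T = 0.140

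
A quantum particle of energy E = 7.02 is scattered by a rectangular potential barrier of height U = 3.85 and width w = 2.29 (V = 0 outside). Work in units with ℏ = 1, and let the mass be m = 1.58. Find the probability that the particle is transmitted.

T = 0.899

Above the barrier the interior wavenumber is k₂ = √(2m(E − U))/ℏ = 3.165, giving phase k₂w = 7.248.
Matching at both interfaces gives T⁻¹ = 1 + U² sin²(k₂w) / [4E(E − U)] = 1.112, hence T = 0.899.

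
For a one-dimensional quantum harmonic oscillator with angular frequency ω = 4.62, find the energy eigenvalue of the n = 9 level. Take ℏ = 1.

E = 43.9

The oscillator eigenvalues are E_n = ℏω(n + ½), so E_9 = 4.62 × 9.5 = 43.89.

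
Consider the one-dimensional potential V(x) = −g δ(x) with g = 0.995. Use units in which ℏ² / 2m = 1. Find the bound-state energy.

E = -0.248

The bound state is ψ(x) = √κ e^{−κ|x|}. The derivative jump ψ'(0⁺) − ψ'(0⁻) = −(2mg/ℏ²)ψ(0) fixes κ = mg/ℏ² = 0.4975.
Then E = −ℏ²κ²/(2m) = −mg²/(2ℏ²) = -0.2475.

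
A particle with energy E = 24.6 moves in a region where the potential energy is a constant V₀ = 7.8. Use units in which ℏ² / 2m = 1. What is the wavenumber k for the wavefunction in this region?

k = 4.10

With E > V₀ the solution is oscillatory, ψ ∝ e^{±ikx} with k = √(2m(E − V₀))/ℏ.
k = √(2 × 0.5 × 16.8) = 4.099.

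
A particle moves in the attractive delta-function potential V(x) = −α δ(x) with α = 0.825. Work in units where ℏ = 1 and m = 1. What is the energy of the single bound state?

For x ≠ 0 the bound state is ψ ∝ e^{−κ|x|}; integrating the TISE across the delta gives the cusp condition 2κ = 2mα/ℏ², so κ = 0.8250.
Then E = −ℏ²κ²/(2m) = −mα²/(2ℏ²) = -0.3403.

E = -0.340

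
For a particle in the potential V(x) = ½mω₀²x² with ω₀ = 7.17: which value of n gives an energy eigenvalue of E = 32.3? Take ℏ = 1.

E_n = ℏω₀(n + ½) ⇒ n = E/(ℏω₀) − ½ = 32.3/7.17 − 0.5 = 4.005 → n = 4.

n = 4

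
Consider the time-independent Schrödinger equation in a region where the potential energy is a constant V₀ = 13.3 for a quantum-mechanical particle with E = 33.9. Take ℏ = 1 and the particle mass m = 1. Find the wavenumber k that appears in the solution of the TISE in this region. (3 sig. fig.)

With E > V₀ the solution is oscillatory, ψ ∝ e^{±ikx} with k = √(2m(E − V₀))/ℏ.
k = √(2 × 1 × 20.6) = 6.419.

k = 6.42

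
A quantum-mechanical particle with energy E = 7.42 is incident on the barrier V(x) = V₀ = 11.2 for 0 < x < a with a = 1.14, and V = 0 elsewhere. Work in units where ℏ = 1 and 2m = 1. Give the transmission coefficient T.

Since E < V₀ the interior solution is evanescent with decay constant κ = √(2m(V₀ − E))/ℏ = 1.944.
κa = 2.216, sinh(κa) = 4.533.
Matching ψ, ψ′ at both faces gives T = [1 + V₀² sinh²(κa) / (4E(V₀ − E))]⁻¹ = 1/23.97 = 0.0417.

T = 0.0417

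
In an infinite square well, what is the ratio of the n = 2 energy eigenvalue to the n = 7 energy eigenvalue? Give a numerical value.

E_n = n²π²ℏ²/(2mL²) so the ratio is n₂²/n₁² = 4/49 = 0.0816327.

0.0816327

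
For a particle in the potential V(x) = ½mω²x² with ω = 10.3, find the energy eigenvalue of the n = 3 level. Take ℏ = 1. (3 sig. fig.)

The oscillator eigenvalues are E_n = ℏω(n + ½), so E_3 = 10.3 × 3.5 = 36.05.

E = 36.1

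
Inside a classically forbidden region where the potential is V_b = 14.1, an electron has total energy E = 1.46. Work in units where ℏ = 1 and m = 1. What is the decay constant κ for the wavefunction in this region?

Since E < V_b the TISE in this region is ψ'' = κ²ψ with κ = √(2m(V_b − E))/ℏ.
κ = √(2 × 1 × 12.64) = 5.028.

κ = 5.03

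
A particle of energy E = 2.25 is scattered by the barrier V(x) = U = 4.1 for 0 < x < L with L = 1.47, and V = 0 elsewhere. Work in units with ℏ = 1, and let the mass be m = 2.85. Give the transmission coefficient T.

T = 0.000283

E < U: inside the barrier ψ ∝ e^{±κx} with κ = √(2m(U − E))/ℏ = 3.247.
κL = 4.774, sinh(κL) = 59.16.
Matching ψ, ψ′ at both faces gives T = [1 + U² sinh²(κL) / (4E(U − E))]⁻¹ = 1/3535 = 0.000283.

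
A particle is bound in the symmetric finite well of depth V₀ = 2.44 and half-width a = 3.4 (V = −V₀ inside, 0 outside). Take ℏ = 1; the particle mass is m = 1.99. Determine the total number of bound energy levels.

N = 7

The dimensionless depth is z₀ = a√(2mV₀)/ℏ = 3.4 × √(9.711) = 10.60.
The even/odd transcendental equations gain one root per π/2 in z₀, giving N = 1 + ⌊2z₀/π⌋ = 1 + ⌊6.745⌋ = 7.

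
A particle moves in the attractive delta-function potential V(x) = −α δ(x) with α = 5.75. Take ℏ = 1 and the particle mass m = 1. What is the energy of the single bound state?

E = -16.5

For x ≠ 0 the bound state is ψ ∝ e^{−κ|x|}; integrating the TISE across the delta gives the cusp condition 2κ = 2mα/ℏ², so κ = 5.750.
Then E = −ℏ²κ²/(2m) = −mα²/(2ℏ²) = -16.53.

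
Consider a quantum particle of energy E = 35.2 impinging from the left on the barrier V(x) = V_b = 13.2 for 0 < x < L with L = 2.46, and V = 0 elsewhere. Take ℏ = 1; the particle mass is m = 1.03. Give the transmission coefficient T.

T = 0.969

Above the barrier the interior wavenumber is k₂ = √(2m(E − V_b))/ℏ = 6.732, giving phase k₂L = 16.56.
Matching at both interfaces gives T⁻¹ = 1 + V_b² sin²(k₂L) / [4E(E − V_b)] = 1.032, hence T = 0.969.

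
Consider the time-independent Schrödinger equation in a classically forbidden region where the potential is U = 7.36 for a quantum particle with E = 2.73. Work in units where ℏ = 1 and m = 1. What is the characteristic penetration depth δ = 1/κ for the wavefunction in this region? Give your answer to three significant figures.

Since E < U the TISE in this region is ψ'' = κ²ψ with κ = √(2m(U − E))/ℏ.
κ = √(2 × 1 × 4.63) = 3.043. The penetration depth is δ = 1/κ = 0.329.

δ = 0.329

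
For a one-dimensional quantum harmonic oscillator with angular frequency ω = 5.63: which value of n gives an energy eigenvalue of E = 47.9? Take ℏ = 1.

n = 8

Invert E_n = (n + ½)ℏω: n = E/ℏω − ½ = 8.008, so n = 8.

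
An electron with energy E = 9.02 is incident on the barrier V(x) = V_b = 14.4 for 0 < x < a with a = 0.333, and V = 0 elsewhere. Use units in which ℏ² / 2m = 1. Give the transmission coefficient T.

T = 0.564

E < V_b: inside the barrier ψ ∝ e^{±κx} with κ = √(2m(V_b − E))/ℏ = 2.319.
κa = 0.7724, sinh(κa) = 0.8515.
Matching ψ, ψ′ at both faces gives T = [1 + V_b² sinh²(κa) / (4E(V_b − E))]⁻¹ = 1/1.775 = 0.564.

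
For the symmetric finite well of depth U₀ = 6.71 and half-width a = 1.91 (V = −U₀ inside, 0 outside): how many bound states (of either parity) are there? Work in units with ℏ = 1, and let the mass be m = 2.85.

N = 8

The dimensionless depth is z₀ = a√(2mU₀)/ℏ = 1.91 × √(38.25) = 11.81.
A new bound state (alternating even/odd) appears each time z₀ passes a multiple of π/2, so N = ⌊2z₀/π⌋ + 1 = ⌊7.520⌋ + 1 = 8.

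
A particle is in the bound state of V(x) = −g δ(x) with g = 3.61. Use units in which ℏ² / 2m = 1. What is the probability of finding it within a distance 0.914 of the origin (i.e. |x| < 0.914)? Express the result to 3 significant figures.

P = 0.963

The normalised bound state is ψ = √κ e^{−κ|x|} with κ = mg/ℏ² = 1.805.
P(|x| < d) = ∫_{−d}^{d} κ e^{−2κ|x|} dx = 1 − e^{−2κd} = 1 − e^{−3.300} = 0.9631.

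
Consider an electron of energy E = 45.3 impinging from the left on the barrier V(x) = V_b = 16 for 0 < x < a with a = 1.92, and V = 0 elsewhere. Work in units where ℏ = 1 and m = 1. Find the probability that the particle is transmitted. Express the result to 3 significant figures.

T = 0.967

Above the barrier the interior wavenumber is k₂ = √(2m(E − V_b))/ℏ = 7.655, giving phase k₂a = 14.70.
Matching at both interfaces gives T⁻¹ = 1 + V_b² sin²(k₂a) / [4E(E − V_b)] = 1.035, hence T = 0.967.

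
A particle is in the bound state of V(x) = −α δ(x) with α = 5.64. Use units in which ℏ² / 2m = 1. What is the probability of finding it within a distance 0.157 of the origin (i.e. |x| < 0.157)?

The normalised bound state is ψ = √κ e^{−κ|x|} with κ = mα/ℏ² = 2.820.
P(|x| < d) = ∫_{−d}^{d} κ e^{−2κ|x|} dx = 1 − e^{−2κd} = 1 − e^{−0.8855} = 0.5875.

P = 0.587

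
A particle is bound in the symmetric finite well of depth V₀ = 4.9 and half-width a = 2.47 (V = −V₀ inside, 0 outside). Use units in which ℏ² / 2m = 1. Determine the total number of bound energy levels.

The dimensionless depth is z₀ = a√(2mV₀)/ℏ = 2.47 × √(4.900) = 5.468.
A new bound state (alternating even/odd) appears each time z₀ passes a multiple of π/2, so N = ⌊2z₀/π⌋ + 1 = ⌊3.481⌋ + 1 = 4.

N = 4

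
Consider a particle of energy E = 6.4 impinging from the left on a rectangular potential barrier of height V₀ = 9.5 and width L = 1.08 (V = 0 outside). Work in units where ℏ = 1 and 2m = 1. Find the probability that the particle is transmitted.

T = 0.0758

Since E < V₀ the interior solution is evanescent with decay constant κ = √(2m(V₀ − E))/ℏ = 1.761.
κL = 1.902, sinh(κL) = 3.273.
The exact tunnelling result is T⁻¹ = 1 + V₀² sinh²(κL) / [4E(V₀ − E)] = 13.19, so T = 0.0758.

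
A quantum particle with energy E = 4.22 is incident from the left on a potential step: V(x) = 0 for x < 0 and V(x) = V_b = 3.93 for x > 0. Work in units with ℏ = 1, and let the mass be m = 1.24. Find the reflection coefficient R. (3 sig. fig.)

On each side the TISE gives plane waves with k = √(2m(E − V))/ℏ: k₁ = √(2·1.24·4.22) = 3.235, k₂ = √(2·1.24·0.29) = 0.8481.
Continuity of ψ and ψ′ at the step yields the reflection amplitude r = (k₁ − k₂)/(k₁ + k₂) = 0.5846; thus R = |r|² = 0.3418, T = 0.6582.

R = 0.342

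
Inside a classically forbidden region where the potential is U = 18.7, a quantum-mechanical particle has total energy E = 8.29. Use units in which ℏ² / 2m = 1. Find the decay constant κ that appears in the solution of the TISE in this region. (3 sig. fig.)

κ = 3.23

Since E < U the TISE in this region is ψ'' = κ²ψ with κ = √(2m(U − E))/ℏ.
κ = √(2 × 0.5 × 10.41) = 3.226.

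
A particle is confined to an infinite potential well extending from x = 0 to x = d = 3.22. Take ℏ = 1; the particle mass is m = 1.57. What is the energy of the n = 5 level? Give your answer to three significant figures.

E = 7.58

The infinite-well eigenfunctions ψ_n = √(2/d) sin(nπx/d) vanish at both walls, giving E_n = n²π²ℏ²/(2md²).
E_5 = 5² × π² / (2 × 1.57 × 3.22²) = 7.579.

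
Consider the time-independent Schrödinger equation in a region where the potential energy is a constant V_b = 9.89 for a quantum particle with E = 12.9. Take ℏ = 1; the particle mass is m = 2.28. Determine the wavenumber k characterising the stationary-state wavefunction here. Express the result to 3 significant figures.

With E > V_b the solution is oscillatory, ψ ∝ e^{±ikx} with k = √(2m(E − V_b))/ℏ.
k = √(2 × 2.28 × 3.01) = 3.705.

k = 3.70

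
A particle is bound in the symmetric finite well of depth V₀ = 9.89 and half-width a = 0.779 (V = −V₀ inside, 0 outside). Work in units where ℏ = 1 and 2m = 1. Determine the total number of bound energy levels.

N = 2

The dimensionless depth is z₀ = a√(2mV₀)/ℏ = 0.779 × √(9.890) = 2.450.
A new bound state (alternating even/odd) appears each time z₀ passes a multiple of π/2, so N = ⌊2z₀/π⌋ + 1 = ⌊1.560⌋ + 1 = 2.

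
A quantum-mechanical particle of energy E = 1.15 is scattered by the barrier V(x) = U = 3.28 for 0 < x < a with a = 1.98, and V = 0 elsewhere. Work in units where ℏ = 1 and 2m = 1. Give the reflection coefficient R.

R = 0.989

Since E < U the interior solution is evanescent with decay constant κ = √(2m(U − E))/ℏ = 1.459.
κa = 2.890, sinh(κa) = 8.966.
The exact tunnelling result is T⁻¹ = 1 + U² sinh²(κa) / [4E(U − E)] = 89.27, so T = 0.0112.
R = 1 − T = 0.989.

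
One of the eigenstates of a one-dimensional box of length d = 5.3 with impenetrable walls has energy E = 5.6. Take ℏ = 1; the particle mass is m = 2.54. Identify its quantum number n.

n = 9

For an infinite well E_n = n²π²ℏ²/(2md²), so n = (d/πℏ)√(2mE).
n = (5.3/π) × √(2 × 2.54 × 5.6) = 8.998 → n = 9.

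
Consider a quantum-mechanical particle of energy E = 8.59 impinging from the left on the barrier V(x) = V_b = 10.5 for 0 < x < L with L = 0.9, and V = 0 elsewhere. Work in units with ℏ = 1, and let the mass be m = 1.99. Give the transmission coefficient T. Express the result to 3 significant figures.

Since E < V_b the interior solution is evanescent with decay constant κ = √(2m(V_b − E))/ℏ = 2.757.
κL = 2.481, sinh(κL) = 5.937.
Matching ψ, ψ′ at both faces gives T = [1 + V_b² sinh²(κL) / (4E(V_b − E))]⁻¹ = 1/60.22 = 0.0166.

T = 0.0166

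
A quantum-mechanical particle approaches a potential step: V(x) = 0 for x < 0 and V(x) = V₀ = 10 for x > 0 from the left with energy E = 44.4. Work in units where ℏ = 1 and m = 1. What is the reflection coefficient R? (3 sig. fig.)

On each side the TISE gives plane waves with k = √(2m(E − V))/ℏ: k₁ = √(2·1·44.4) = 9.423, k₂ = √(2·1·34.4) = 8.295.
Continuity of ψ and ψ′ at the step yields the reflection amplitude r = (k₁ − k₂)/(k₁ + k₂) = 0.06371; thus R = |r|² = 0.004059, T = 0.9959.

R = 0.00406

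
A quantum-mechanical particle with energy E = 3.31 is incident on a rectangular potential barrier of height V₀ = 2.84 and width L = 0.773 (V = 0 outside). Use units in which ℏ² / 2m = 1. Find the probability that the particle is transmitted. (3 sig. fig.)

T = 0.751

Above the barrier the interior wavenumber is k₂ = √(2m(E − V₀))/ℏ = 0.6856, giving phase k₂L = 0.5299.
Matching at both interfaces gives T⁻¹ = 1 + V₀² sin²(k₂L) / [4E(E − V₀)] = 1.331, hence T = 0.751.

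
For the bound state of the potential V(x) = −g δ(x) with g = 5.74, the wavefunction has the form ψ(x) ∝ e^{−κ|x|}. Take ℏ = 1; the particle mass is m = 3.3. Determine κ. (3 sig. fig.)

Integrating the TISE across x = 0 gives the cusp condition ψ'(0⁺) − ψ'(0⁻) = −(2mg/ℏ²)ψ(0).
With ψ ∝ e^{−κ|x|} this yields −2κ = −2mg/ℏ², so κ = mg/ℏ² = 18.94.

κ = 18.9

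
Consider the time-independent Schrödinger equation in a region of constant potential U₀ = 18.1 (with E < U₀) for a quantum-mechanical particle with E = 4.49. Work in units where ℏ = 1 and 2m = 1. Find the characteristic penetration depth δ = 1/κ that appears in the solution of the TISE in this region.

δ = 0.271

Since E < U₀ the TISE in this region is ψ'' = κ²ψ with κ = √(2m(U₀ − E))/ℏ.
κ = √(2 × 0.5 × 13.61) = 3.689. The penetration depth is δ = 1/κ = 0.271.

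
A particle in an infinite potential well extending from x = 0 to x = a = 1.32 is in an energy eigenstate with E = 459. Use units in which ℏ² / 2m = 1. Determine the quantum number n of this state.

n = 9

From E_n = n²π²ℏ²/(2ma²) invert to n = √(2ma²E)/(πℏ).
n = (1.32/π) × √(2 × 0.5 × 459) = 9.002 → n = 9.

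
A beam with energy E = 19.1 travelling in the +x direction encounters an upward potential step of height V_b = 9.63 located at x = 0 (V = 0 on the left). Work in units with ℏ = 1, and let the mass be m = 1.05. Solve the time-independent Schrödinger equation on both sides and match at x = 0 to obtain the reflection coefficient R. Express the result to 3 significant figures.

R = 0.0301

On each side the TISE gives plane waves with k = √(2m(E − V))/ℏ: k₁ = √(2·1.05·19.1) = 6.333, k₂ = √(2·1.05·9.47) = 4.459.
Matching ψ and ψ′ at x = 0 gives r = (k₁ − k₂)/(k₁ + k₂), so R = r² = 0.03014 and T = 1 − R = 0.9699.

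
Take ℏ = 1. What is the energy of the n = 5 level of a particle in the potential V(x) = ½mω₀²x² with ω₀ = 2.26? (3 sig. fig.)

E = 12.4

The oscillator eigenvalues are E_n = ℏω₀(n + ½), so E_5 = 2.26 × 5.5 = 12.43.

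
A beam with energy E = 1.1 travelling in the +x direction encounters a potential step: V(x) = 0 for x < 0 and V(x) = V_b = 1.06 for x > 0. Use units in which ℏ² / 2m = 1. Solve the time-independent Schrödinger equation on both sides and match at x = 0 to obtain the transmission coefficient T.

T = 0.538

On each side the TISE gives plane waves with k = √(2m(E − V))/ℏ: k₁ = √(2·½·1.1) = 1.049, k₂ = √(2·½·0.04) = 0.2000.
Continuity of ψ and ψ′ at the step yields the reflection amplitude r = (k₁ − k₂)/(k₁ + k₂) = 0.6797; thus R = |r|² = 0.4620, T = 0.5380.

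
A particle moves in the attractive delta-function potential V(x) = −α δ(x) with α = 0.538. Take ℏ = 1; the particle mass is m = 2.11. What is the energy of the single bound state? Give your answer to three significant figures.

The bound state is ψ(x) = √κ e^{−κ|x|}. The derivative jump ψ'(0⁺) − ψ'(0⁻) = −(2mα/ℏ²)ψ(0) fixes κ = mα/ℏ² = 1.135.
Then E = −ℏ²κ²/(2m) = −mα²/(2ℏ²) = -0.3054.

E = -0.305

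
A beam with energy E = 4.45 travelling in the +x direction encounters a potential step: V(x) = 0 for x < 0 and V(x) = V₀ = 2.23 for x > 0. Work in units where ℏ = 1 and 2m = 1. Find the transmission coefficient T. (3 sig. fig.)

On each side the TISE gives plane waves with k = √(2m(E − V))/ℏ: k₁ = √(2·½·4.45) = 2.110, k₂ = √(2·½·2.22) = 1.490.
Matching ψ and ψ′ at x = 0 gives r = (k₁ − k₂)/(k₁ + k₂), so R = r² = 0.02962 and T = 1 − R = 0.9704.

T = 0.970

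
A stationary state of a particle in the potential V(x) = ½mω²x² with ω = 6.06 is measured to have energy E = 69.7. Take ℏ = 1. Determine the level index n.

n = 11

Invert E_n = (n + ½)ℏω: n = E/ℏω − ½ = 11.002, so n = 11.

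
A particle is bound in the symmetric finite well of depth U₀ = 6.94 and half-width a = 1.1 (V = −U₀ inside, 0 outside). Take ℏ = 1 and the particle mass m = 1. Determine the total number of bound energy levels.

The dimensionless depth is z₀ = a√(2mU₀)/ℏ = 1.1 × √(13.88) = 4.098.
The even/odd transcendental equations gain one root per π/2 in z₀, giving N = 1 + ⌊2z₀/π⌋ = 1 + ⌊2.609⌋ = 3.

N = 3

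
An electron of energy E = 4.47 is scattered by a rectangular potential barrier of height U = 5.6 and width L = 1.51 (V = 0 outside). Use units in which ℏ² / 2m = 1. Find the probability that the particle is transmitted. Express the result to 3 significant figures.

Since E < U the interior solution is evanescent with decay constant κ = √(2m(U − E))/ℏ = 1.063.
κL = 1.605, sinh(κL) = 2.389.
The exact tunnelling result is T⁻¹ = 1 + U² sinh²(κL) / [4E(U − E)] = 9.858, so T = 0.101.

T = 0.101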